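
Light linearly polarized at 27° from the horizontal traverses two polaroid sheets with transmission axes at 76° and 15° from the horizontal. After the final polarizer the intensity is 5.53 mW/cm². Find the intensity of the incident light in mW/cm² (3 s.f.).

I₀ ≈ 54.7 mW/cm²

I₁ = I₀ cos²(76° − 27°) = I₀ cos²(49°) = 0.4304 I₀.
I₂ = I₁ cos²(15° − 76°) = 0.4304 I₀ · cos²(61°) = 0.1012 I₀.
So 5.53 mW/cm² = 0.1012 I₀, giving I₀ = 5.53/0.1012 = 54.66 mW/cm².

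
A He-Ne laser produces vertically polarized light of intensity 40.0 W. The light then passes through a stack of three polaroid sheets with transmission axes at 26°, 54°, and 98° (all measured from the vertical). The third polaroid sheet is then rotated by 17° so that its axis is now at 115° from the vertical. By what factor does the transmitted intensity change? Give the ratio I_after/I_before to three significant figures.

I_new/I_old ≈ 0.454

Before rotation:
I₁ = I₀ cos²(26° − 0°) = I₀ cos²(26°) = 0.8078 I₀.
I₂ = I₁ cos²(54° − 26°) = 0.8078 I₀ · cos²(28°) = 0.6298 I₀.
I₃ = I₂ cos²(98° − 54°) = 0.6298 I₀ · cos²(44°) = 0.3259 I₀.
After rotation:
I₁ = I₀ cos²(26° − 0°) = I₀ cos²(26°) = 0.8078 I₀.
I₂ = I₁ cos²(54° − 26°) = 0.8078 I₀ · cos²(28°) = 0.6298 I₀.
I₃ = I₂ cos²(115° − 54°) = 0.6298 I₀ · cos²(61°) = 0.148 I₀.
Ratio = 0.148 / 0.3259 = 0.4542.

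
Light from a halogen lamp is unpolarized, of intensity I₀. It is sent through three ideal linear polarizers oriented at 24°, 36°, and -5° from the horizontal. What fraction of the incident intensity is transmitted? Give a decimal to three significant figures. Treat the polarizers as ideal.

≈ 0.272 I₀

Unpolarized light through the first polarizer → I₁ = ½ I₀, now polarized at 24°.
I₂ = I₁ cos²(36° − 24°) = 0.5 I₀ · cos²(12°) = 0.4784 I₀.
I₃ = I₂ cos²(-5° − 36°) = 0.4784 I₀ · cos²(41°) = 0.2725 I₀.
Transmitted fraction = 0.2725.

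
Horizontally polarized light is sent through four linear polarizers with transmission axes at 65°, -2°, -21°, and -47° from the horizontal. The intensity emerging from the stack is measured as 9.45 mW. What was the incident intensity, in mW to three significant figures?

I₀ ≈ 480 mW

By Malus's law, I₁ = I₀ cos²(65° − 0°) = I₀ cos²(65°) = 0.1786 I₀.
I₂ = I₁ cos²(-2° − 65°) = 0.1786 I₀ · cos²(67°) = 0.02727 I₀.
I₃ = I₂ cos²(-21° + 2°) = 0.02727 I₀ · cos²(19°) = 0.02438 I₀.
I₄ = I₃ cos²(-47° + 21°) = 0.02438 I₀ · cos²(26°) = 0.01969 I₀.
So 9.45 mW = 0.01969 I₀, giving I₀ = 9.45/0.01969 = 479.9 mW.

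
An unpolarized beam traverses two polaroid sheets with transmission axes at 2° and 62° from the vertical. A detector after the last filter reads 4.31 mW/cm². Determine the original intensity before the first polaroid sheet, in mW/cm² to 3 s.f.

Unpolarized light through the first polarizer → I₁ = ½ I₀, now polarized at 2°.
I₂ = I₁ cos²(62° − 2°) = 0.5 I₀ · cos²(60°) = 0.125 I₀.
So 4.31 mW/cm² = 0.125 I₀, giving I₀ = 4.31/0.125 = 34.48 mW/cm².

I₀ ≈ 34.5 mW/cm²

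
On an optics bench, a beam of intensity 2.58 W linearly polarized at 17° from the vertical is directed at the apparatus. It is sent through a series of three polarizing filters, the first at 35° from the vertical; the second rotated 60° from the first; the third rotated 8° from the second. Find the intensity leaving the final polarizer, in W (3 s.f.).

By Malus's law, I₁ = 2.58 W · cos²(18°) = 2.334 W.
I₂ = I₁ · cos²(60°) = 2.334 · 0.25 = 0.5834 W.
I₃ = I₂ · cos²(8°) = 0.5834 · 0.9806 = 0.5721 W.

I ≈ 0.572 W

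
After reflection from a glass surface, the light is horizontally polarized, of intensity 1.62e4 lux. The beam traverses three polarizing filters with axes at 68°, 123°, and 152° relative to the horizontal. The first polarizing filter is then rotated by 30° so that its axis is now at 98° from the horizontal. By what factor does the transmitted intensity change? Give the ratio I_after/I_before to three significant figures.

Before rotation:
By Malus's law, I₁ = I₀ cos²(68° − 0°) = I₀ cos²(68°) = 0.1403 I₀.
I₂ = I₁ cos²(123° − 68°) = 0.1403 I₀ · cos²(55°) = 0.04617 I₀.
I₃ = I₂ cos²(152° − 123°) = 0.04617 I₀ · cos²(29°) = 0.03532 I₀.
After rotation:
I₁ = I₀ cos²(98° − 0°) = I₀ cos²(82°) = 0.01937 I₀.
I₂ = I₁ cos²(123° − 98°) = 0.01937 I₀ · cos²(25°) = 0.01591 I₀.
I₃ = I₂ cos²(152° − 123°) = 0.01591 I₀ · cos²(29°) = 0.01217 I₀.
Ratio = 0.01217 / 0.03532 = 0.3446.

I_new/I_old ≈ 0.345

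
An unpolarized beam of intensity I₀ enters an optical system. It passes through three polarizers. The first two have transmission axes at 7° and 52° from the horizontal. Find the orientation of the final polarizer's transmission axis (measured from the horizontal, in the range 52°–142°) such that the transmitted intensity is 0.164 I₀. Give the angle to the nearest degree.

θ ≈ 88°

Unpolarized light through the first polarizer → I₁ = ½ I₀, now polarized at 7°.
I₂ = I₁ cos²(52° − 7°) = 0.5 I₀ · cos²(45°) = 0.25 I₀.
Need I₃/I₀ = 0.164, so cos²(θ − 52°) = 0.164 / 0.25 = 0.656.
θ − 52° = arccos(√0.656) = 35.9°, giving θ ≈ 52 + 35.9 = 87.9°.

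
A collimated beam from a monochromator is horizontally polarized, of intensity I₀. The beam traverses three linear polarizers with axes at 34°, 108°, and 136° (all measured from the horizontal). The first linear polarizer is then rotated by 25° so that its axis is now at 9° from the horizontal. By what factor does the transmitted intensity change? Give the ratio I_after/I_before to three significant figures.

Before rotation:
I₁ = I₀ cos²(34° − 0°) = I₀ cos²(34°) = 0.6873 I₀.
I₂ = I₁ cos²(108° − 34°) = 0.6873 I₀ · cos²(74°) = 0.05222 I₀.
I₃ = I₂ cos²(136° − 108°) = 0.05222 I₀ · cos²(28°) = 0.04071 I₀.
After rotation:
I₁ = I₀ cos²(9° − 0°) = I₀ cos²(9°) = 0.9755 I₀.
Angle between axes 1 and 2: 81°. I₂ = 0.9755 I₀ · cos²(81°) = 0.02387 I₀.
I₃ = I₂ cos²(136° − 108°) = 0.02387 I₀ · cos²(28°) = 0.01861 I₀.
Ratio = 0.01861 / 0.04071 = 0.4572.

I_new/I_old ≈ 0.457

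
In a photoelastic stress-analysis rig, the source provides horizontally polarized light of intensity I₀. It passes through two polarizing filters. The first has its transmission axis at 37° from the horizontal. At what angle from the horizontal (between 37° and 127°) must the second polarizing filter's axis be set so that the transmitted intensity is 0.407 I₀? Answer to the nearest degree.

I₁ = I₀ cos²(37° − 0°) = I₀ cos²(37°) = 0.6378 I₀.
Need I₂/I₀ = 0.407, so cos²(θ − 37°) = 0.407 / 0.6378 = 0.6381.
θ − 37° = arccos(√0.6381) = 37.0°, giving θ ≈ 37 + 37.0 = 74.0°.

θ ≈ 74°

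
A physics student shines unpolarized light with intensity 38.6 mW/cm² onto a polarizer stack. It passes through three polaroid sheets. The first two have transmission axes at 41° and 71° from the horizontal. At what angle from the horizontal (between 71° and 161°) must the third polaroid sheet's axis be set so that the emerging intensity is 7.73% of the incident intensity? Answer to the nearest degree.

θ ≈ 134°

Unpolarized light through the first polarizer → I₁ = ½ I₀, now polarized at 41°.
I₂ = I₁ cos²(71° − 41°) = 0.5 I₀ · cos²(30°) = 0.375 I₀.
Need I₃/I₀ = 0.0773, so cos²(θ − 71°) = 0.0773 / 0.375 = 0.2061.
θ − 71° = arccos(√0.2061) = 63.0°, giving θ ≈ 71 + 63.0 = 134.0°.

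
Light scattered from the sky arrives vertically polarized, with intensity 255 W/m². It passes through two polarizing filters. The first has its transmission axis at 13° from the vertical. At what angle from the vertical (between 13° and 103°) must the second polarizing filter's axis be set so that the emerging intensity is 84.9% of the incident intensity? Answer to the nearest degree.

θ ≈ 32°

By Malus's law, I₁ = I₀ cos²(13° − 0°) = I₀ cos²(13°) = 0.9494 I₀.
Need I₂/I₀ = 0.849, so cos²(θ − 13°) = 0.849 / 0.9494 = 0.8943.
θ − 13° = arccos(√0.8943) = 19.0°, giving θ ≈ 13 + 19.0 = 32.0°.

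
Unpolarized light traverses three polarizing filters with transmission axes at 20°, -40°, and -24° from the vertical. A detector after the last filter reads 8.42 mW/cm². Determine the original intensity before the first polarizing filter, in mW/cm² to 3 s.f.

I₀ ≈ 72.9 mW/cm²

Unpolarized light through the first polarizer → I₁ = ½ I₀, now polarized at 20°.
I₂ = I₁ cos²(-40° − 20°) = 0.5 I₀ · cos²(60°) = 0.125 I₀.
I₃ = I₂ cos²(-24° + 40°) = 0.125 I₀ · cos²(16°) = 0.1155 I₀.
So 8.42 mW/cm² = 0.1155 I₀, giving I₀ = 8.42/0.1155 = 72.9 mW/cm².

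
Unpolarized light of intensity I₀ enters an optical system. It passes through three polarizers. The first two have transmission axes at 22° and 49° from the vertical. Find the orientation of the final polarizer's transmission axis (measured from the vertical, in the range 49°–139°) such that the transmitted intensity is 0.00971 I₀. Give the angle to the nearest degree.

θ ≈ 130°

Unpolarized light through the first polarizer → I₁ = ½ I₀, now polarized at 22°.
I₂ = I₁ cos²(49° − 22°) = 0.5 I₀ · cos²(27°) = 0.3969 I₀.
Need I₃/I₀ = 0.00971, so cos²(θ − 49°) = 0.00971 / 0.3969 = 0.02446.
θ − 49° = arccos(√0.02446) = 81.0°, giving θ ≈ 49 + 81.0 = 130.0°.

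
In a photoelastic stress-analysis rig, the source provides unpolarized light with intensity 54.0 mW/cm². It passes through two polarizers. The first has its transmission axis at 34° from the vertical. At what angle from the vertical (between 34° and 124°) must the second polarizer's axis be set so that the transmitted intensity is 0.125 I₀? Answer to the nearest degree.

Unpolarized light through the first polarizer → I₁ = ½ I₀, now polarized at 34°.
Need I₂/I₀ = 0.125, so cos²(θ − 34°) = 0.125 / 0.5 = 0.25.
θ − 34° = arccos(√0.25) = 60.0°, giving θ ≈ 34 + 60.0 = 94.0°.

θ ≈ 94°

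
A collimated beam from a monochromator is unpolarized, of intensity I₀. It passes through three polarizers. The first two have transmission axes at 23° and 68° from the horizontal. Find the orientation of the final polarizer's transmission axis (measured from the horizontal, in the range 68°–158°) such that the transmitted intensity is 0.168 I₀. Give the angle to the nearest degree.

θ ≈ 103°

Unpolarized light through the first polarizer → I₁ = ½ I₀, now polarized at 23°.
I₂ = I₁ cos²(68° − 23°) = 0.5 I₀ · cos²(45°) = 0.25 I₀.
Need I₃/I₀ = 0.168, so cos²(θ − 68°) = 0.168 / 0.25 = 0.672.
θ − 68° = arccos(√0.672) = 34.9°, giving θ ≈ 68 + 34.9 = 102.9°.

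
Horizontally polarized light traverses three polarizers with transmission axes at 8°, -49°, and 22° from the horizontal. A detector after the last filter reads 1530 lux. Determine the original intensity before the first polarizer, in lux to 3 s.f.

I₀ ≈ 4.96e4 lux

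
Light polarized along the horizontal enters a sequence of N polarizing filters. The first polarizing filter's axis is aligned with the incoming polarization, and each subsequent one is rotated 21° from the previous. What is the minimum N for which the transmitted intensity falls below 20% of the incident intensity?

First polarizer is aligned with the polarization: full transmission.
Each further stage multiplies by cos²(21°) = 0.8716.
After N polarizers: T = 0.8716^(N−1). Require T < 0.20 ⇒ N−1 > ln(0.20)/ln(0.8716) = 11.71, so N−1 ≥ 12 and N = 13.
Check: N=13 gives T = 0.1922 < 0.20; N=12 gives T = 0.2205.

N = 13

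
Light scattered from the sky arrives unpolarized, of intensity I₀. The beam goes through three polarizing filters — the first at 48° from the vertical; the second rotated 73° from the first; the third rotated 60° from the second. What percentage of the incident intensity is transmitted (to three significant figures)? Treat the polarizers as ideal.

≈ 1.07%

Unpolarized light through the first polarizer → I₁ = ½ I₀, now polarized at 48°.
I₂ = I₁ cos²(73°) = 0.5 · 0.08548 I₀ = 0.04274 I₀.
I₃ = I₂ cos²(60°) = 0.04274 · 0.25 I₀ = 0.01069 I₀.
That is 1.069% of the incident intensity.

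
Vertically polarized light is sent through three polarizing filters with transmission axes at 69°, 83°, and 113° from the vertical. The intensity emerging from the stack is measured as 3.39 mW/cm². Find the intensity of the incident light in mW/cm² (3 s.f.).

I₀ ≈ 37.4 mW/cm²

I₁ = I₀ cos²(69° − 0°) = I₀ cos²(69°) = 0.1284 I₀.
I₂ = I₁ cos²(83° − 69°) = 0.1284 I₀ · cos²(14°) = 0.1209 I₀.
I₃ = I₂ cos²(113° − 83°) = 0.1209 I₀ · cos²(30°) = 0.09068 I₀.
So 3.39 mW/cm² = 0.09068 I₀, giving I₀ = 3.39/0.09068 = 37.38 mW/cm².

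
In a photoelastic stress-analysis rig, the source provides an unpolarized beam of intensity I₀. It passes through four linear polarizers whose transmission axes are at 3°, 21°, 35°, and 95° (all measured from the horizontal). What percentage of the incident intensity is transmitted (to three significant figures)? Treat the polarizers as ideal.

≈ 10.6%

Unpolarized light through the first polarizer → I₁ = ½ I₀, now polarized at 3°.
I₂ = I₁ cos²(21° − 3°) = 0.5 I₀ · cos²(18°) = 0.4523 I₀.
I₃ = I₂ cos²(35° − 21°) = 0.4523 I₀ · cos²(14°) = 0.4258 I₀.
I₄ = I₃ cos²(95° − 35°) = 0.4258 I₀ · cos²(60°) = 0.1064 I₀.
That is 10.64% of the incident intensity.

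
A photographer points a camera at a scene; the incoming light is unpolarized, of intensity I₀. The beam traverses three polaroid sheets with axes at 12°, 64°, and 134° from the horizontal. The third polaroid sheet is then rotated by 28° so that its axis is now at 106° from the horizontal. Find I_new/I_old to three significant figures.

I_new/I_old ≈ 4.72

Before rotation:
Unpolarized light through the first polarizer → I₁ = ½ I₀, now polarized at 12°.
I₂ = I₁ cos²(64° − 12°) = 0.5 I₀ · cos²(52°) = 0.1895 I₀.
I₃ = I₂ cos²(134° − 64°) = 0.1895 I₀ · cos²(70°) = 0.02217 I₀.
After rotation:
Unpolarized light through the first polarizer → I₁ = ½ I₀, now polarized at 12°.
I₂ = I₁ cos²(64° − 12°) = 0.5 I₀ · cos²(52°) = 0.1895 I₀.
I₃ = I₂ cos²(106° − 64°) = 0.1895 I₀ · cos²(42°) = 0.1047 I₀.
Ratio = 0.1047 / 0.02217 = 4.721.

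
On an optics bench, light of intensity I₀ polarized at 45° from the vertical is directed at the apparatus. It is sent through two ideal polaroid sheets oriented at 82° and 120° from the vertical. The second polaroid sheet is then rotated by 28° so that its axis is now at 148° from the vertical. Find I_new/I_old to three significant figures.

Before rotation:
By Malus's law, I₁ = I₀ cos²(82° − 45°) = I₀ cos²(37°) = 0.6378 I₀.
I₂ = I₁ cos²(120° − 82°) = 0.6378 I₀ · cos²(38°) = 0.3961 I₀.
After rotation:
I₁ = I₀ cos²(82° − 45°) = I₀ cos²(37°) = 0.6378 I₀.
I₂ = I₁ cos²(148° − 82°) = 0.6378 I₀ · cos²(66°) = 0.1055 I₀.
Ratio = 0.1055 / 0.3961 = 0.2664.

I_new/I_old ≈ 0.266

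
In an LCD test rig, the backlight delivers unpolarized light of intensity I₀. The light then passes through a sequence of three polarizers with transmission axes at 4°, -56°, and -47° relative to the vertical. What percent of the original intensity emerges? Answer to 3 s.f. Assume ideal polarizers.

Unpolarized light through the first polarizer → I₁ = ½ I₀, now polarized at 4°.
I₂ = I₁ cos²(-56° − 4°) = 0.5 I₀ · cos²(60°) = 0.125 I₀.
I₃ = I₂ cos²(-47° + 56°) = 0.125 I₀ · cos²(9°) = 0.1219 I₀.
That is 12.19% of the incident intensity.

≈ 12.2%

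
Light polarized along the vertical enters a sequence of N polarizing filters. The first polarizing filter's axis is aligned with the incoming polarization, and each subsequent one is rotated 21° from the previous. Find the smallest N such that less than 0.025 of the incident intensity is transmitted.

N = 28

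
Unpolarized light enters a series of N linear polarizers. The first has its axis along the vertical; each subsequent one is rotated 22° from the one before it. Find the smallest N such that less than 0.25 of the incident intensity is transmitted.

First polarizer halves the unpolarized light: factor 1/2.
Each further stage multiplies by cos²(22°) = 0.8597.
After N polarizers: T = 0.5·0.8597^(N−1). Require T < 0.25 ⇒ N−1 > ln(0.25/0.5)/ln(0.8597) = 4.58, so N−1 ≥ 5 and N = 6.
Check: N=6 gives T = 0.2348 < 0.25; N=5 gives T = 0.2731.

N = 6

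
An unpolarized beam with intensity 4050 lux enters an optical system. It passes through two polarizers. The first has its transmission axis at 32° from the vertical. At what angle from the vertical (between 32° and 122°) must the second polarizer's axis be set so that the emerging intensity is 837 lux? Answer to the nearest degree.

Unpolarized light through the first polarizer → I₁ = ½ I₀, now polarized at 32°.
Target fraction: 837 / 4050 lux = 0.2067 of I₀.
Need I₂/I₀ = 0.2067, so cos²(θ − 32°) = 0.2067 / 0.5 = 0.4133.
θ − 32° = arccos(√0.4133) = 50.0°, giving θ ≈ 32 + 50.0 = 82.0°.

θ ≈ 82°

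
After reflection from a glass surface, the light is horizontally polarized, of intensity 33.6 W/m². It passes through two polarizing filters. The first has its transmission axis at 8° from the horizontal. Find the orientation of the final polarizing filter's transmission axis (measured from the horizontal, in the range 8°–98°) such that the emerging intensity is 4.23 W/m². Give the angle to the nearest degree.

I₁ = I₀ cos²(8° − 0°) = I₀ cos²(8°) = 0.9806 I₀.
Target fraction: 4.23 / 33.6 W/m² = 0.1259 of I₀.
Need I₂/I₀ = 0.1259, so cos²(θ − 8°) = 0.1259 / 0.9806 = 0.1284.
θ − 8° = arccos(√0.1284) = 69.0°, giving θ ≈ 8 + 69.0 = 77.0°.

θ ≈ 77°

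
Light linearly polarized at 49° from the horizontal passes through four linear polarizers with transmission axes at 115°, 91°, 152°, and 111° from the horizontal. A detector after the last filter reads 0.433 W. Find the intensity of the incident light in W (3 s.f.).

I₀ ≈ 23.4 W

I₁ = I₀ cos²(115° − 49°) = I₀ cos²(66°) = 0.1654 I₀.
I₂ = I₁ cos²(91° − 115°) = 0.1654 I₀ · cos²(24°) = 0.1381 I₀.
I₃ = I₂ cos²(152° − 91°) = 0.1381 I₀ · cos²(61°) = 0.03245 I₀.
I₄ = I₃ cos²(111° − 152°) = 0.03245 I₀ · cos²(41°) = 0.01848 I₀.
So 0.433 W = 0.01848 I₀, giving I₀ = 0.433/0.01848 = 23.43 W.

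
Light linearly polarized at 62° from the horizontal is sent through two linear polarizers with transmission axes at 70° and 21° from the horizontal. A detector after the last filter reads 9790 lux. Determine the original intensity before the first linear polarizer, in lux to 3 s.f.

I₀ ≈ 2.32e4 lux

I₁ = I₀ cos²(70° − 62°) = I₀ cos²(8°) = 0.9806 I₀.
I₂ = I₁ cos²(21° − 70°) = 0.9806 I₀ · cos²(49°) = 0.4221 I₀.
So 9790 lux = 0.4221 I₀, giving I₀ = 9790/0.4221 = 2.319e+04 lux.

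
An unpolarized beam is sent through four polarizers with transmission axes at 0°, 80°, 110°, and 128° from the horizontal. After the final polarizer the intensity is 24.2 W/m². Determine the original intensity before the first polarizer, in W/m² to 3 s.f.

Unpolarized light through the first polarizer → I₁ = ½ I₀, now polarized at 0°.
I₂ = I₁ cos²(80° − 0°) = 0.5 I₀ · cos²(80°) = 0.01508 I₀.
I₃ = I₂ cos²(110° − 80°) = 0.01508 I₀ · cos²(30°) = 0.01131 I₀.
I₄ = I₃ cos²(128° − 110°) = 0.01131 I₀ · cos²(18°) = 0.01023 I₀.
So 24.2 W/m² = 0.01023 I₀, giving I₀ = 24.2/0.01023 = 2366 W/m².

I₀ ≈ 2370 W/m²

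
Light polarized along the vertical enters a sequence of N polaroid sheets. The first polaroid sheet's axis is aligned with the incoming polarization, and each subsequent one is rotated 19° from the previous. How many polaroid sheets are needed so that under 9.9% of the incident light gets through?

N = 22

First polarizer is aligned with the polarization: full transmission.
Each further stage multiplies by cos²(19°) = 0.894.
After N polarizers: T = 0.894^(N−1). Require T < 0.099 ⇒ N−1 > ln(0.099)/ln(0.894) = 20.64, so N−1 ≥ 21 and N = 22.
Check: N=22 gives T = 0.09509 < 0.099; N=21 gives T = 0.1064.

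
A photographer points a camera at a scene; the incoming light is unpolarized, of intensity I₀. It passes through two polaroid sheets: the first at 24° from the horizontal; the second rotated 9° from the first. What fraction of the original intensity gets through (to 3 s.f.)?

Unpolarized light through the first polarizer → I₁ = ½ I₀, now polarized at 24°.
I₂ = I₁ cos²(9°) = 0.5 · 0.9755 I₀ = 0.4878 I₀.
Transmitted fraction = 0.4878.

≈ 0.488 I₀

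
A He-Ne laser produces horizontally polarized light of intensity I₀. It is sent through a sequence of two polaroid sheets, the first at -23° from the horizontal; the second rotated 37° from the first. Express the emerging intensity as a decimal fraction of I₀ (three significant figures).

I₁ = I₀ cos²(-23° − 0°) = I₀ cos²(23°) = 0.8473 I₀.
I₂ = I₁ cos²(37°) = 0.8473 · 0.6378 I₀ = 0.5404 I₀.
Transmitted fraction = 0.5404.

≈ 0.540 I₀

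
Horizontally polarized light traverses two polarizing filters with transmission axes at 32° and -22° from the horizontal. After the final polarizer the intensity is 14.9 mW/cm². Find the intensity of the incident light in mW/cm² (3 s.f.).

I₀ ≈ 60.0 mW/cm²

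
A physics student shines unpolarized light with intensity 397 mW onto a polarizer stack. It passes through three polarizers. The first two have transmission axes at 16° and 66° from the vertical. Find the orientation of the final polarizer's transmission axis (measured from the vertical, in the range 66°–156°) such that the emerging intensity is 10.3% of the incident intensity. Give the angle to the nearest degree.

θ ≈ 111°

Unpolarized light through the first polarizer → I₁ = ½ I₀, now polarized at 16°.
I₂ = I₁ cos²(66° − 16°) = 0.5 I₀ · cos²(50°) = 0.2066 I₀.
Need I₃/I₀ = 0.103, so cos²(θ − 66°) = 0.103 / 0.2066 = 0.4986.
θ − 66° = arccos(√0.4986) = 45.1°, giving θ ≈ 66 + 45.1 = 111.1°.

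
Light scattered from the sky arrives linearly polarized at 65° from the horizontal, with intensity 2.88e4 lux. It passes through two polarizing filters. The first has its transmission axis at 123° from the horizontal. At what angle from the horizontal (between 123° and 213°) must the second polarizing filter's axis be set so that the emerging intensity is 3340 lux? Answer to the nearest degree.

θ ≈ 173°

I₁ = I₀ cos²(123° − 65°) = I₀ cos²(58°) = 0.2808 I₀.
Target fraction: 3340 / 2.88e4 lux = 0.116 of I₀.
Need I₂/I₀ = 0.116, so cos²(θ − 123°) = 0.116 / 0.2808 = 0.413.
θ − 123° = arccos(√0.413) = 50.0°, giving θ ≈ 123 + 50.0 = 173.0°.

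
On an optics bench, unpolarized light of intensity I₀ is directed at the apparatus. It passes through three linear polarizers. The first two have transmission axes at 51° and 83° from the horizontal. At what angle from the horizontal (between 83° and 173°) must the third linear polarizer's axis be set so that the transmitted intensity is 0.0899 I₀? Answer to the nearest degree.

Unpolarized light through the first polarizer → I₁ = ½ I₀, now polarized at 51°.
I₂ = I₁ cos²(83° − 51°) = 0.5 I₀ · cos²(32°) = 0.3596 I₀.
Need I₃/I₀ = 0.0899, so cos²(θ − 83°) = 0.0899 / 0.3596 = 0.25.
θ − 83° = arccos(√0.25) = 60.0°, giving θ ≈ 83 + 60.0 = 143.0°.

θ ≈ 143°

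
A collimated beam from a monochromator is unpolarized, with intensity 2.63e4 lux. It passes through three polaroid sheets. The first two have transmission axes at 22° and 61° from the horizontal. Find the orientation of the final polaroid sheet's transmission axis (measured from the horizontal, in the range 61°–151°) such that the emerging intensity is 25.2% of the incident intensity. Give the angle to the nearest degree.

Unpolarized light through the first polarizer → I₁ = ½ I₀, now polarized at 22°.
I₂ = I₁ cos²(61° − 22°) = 0.5 I₀ · cos²(39°) = 0.302 I₀.
Need I₃/I₀ = 0.252, so cos²(θ − 61°) = 0.252 / 0.302 = 0.8345.
θ − 61° = arccos(√0.8345) = 24.0°, giving θ ≈ 61 + 24.0 = 85.0°.

θ ≈ 85°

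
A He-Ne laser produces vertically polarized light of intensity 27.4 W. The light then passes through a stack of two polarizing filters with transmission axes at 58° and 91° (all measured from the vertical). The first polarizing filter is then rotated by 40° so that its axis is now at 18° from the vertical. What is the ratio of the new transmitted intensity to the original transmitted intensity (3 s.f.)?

I_new/I_old ≈ 0.391

Before rotation:
I₁ = I₀ cos²(58° − 0°) = I₀ cos²(58°) = 0.2808 I₀.
I₂ = I₁ cos²(91° − 58°) = 0.2808 I₀ · cos²(33°) = 0.1975 I₀.
After rotation:
I₁ = I₀ cos²(18° − 0°) = I₀ cos²(18°) = 0.9045 I₀.
I₂ = I₁ cos²(91° − 18°) = 0.9045 I₀ · cos²(73°) = 0.07732 I₀.
Ratio = 0.07732 / 0.1975 = 0.3915.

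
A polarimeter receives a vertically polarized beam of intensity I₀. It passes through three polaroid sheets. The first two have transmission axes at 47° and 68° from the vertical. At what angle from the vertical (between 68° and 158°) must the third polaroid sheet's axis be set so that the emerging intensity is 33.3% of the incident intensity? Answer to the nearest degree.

θ ≈ 93°

I₁ = I₀ cos²(47° − 0°) = I₀ cos²(47°) = 0.4651 I₀.
I₂ = I₁ cos²(68° − 47°) = 0.4651 I₀ · cos²(21°) = 0.4054 I₀.
Need I₃/I₀ = 0.333, so cos²(θ − 68°) = 0.333 / 0.4054 = 0.8214.
θ − 68° = arccos(√0.8214) = 25.0°, giving θ ≈ 68 + 25.0 = 93.0°.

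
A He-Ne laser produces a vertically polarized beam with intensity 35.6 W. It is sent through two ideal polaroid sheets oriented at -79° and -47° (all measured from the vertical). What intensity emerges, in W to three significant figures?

By Malus's law, I₁ = 35.6 W · cos²(79°) = 1.296 W.
I₂ = I₁ · cos²(32°) = 1.296 · 0.7192 = 0.9322 W.

I ≈ 0.932 W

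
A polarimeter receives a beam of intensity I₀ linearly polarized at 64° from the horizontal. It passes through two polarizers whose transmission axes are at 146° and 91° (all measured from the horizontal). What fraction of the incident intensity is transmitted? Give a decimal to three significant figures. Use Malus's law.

≈ 0.00637 I₀

By Malus's law, I₁ = I₀ cos²(146° − 64°) = I₀ cos²(82°) = 0.01937 I₀.
I₂ = I₁ cos²(91° − 146°) = 0.01937 I₀ · cos²(55°) = 0.006372 I₀.
Transmitted fraction = 0.006372.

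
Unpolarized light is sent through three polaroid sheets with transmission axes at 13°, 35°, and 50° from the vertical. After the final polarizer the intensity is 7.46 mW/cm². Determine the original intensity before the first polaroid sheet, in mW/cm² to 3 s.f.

Unpolarized light through the first polarizer → I₁ = ½ I₀, now polarized at 13°.
I₂ = I₁ cos²(35° − 13°) = 0.5 I₀ · cos²(22°) = 0.4298 I₀.
I₃ = I₂ cos²(50° − 35°) = 0.4298 I₀ · cos²(15°) = 0.401 I₀.
So 7.46 mW/cm² = 0.401 I₀, giving I₀ = 7.46/0.401 = 18.6 mW/cm².

I₀ ≈ 18.6 mW/cm²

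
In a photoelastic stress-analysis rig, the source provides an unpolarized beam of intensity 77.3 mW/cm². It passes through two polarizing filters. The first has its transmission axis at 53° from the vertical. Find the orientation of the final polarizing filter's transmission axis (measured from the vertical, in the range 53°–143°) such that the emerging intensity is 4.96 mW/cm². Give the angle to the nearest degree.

Unpolarized light through the first polarizer → I₁ = ½ I₀, now polarized at 53°.
Target fraction: 4.96 / 77.3 mW/cm² = 0.06417 of I₀.
Need I₂/I₀ = 0.06417, so cos²(θ − 53°) = 0.06417 / 0.5 = 0.1283.
θ − 53° = arccos(√0.1283) = 69.0°, giving θ ≈ 53 + 69.0 = 122.0°.

θ ≈ 122°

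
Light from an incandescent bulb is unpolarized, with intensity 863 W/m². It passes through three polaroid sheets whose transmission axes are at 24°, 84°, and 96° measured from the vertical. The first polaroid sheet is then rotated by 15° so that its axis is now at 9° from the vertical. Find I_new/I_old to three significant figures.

I_new/I_old ≈ 0.268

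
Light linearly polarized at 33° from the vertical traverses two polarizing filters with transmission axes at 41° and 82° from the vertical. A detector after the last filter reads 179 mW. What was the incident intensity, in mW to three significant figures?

I₀ ≈ 320 mW

I₁ = I₀ cos²(41° − 33°) = I₀ cos²(8°) = 0.9806 I₀.
I₂ = I₁ cos²(82° − 41°) = 0.9806 I₀ · cos²(41°) = 0.5586 I₀.
So 179 mW = 0.5586 I₀, giving I₀ = 179/0.5586 = 320.5 mW.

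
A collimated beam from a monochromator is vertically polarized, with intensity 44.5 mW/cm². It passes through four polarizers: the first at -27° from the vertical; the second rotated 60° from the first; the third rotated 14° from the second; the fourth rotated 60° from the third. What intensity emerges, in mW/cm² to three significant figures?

I ≈ 2.08 mW/cm²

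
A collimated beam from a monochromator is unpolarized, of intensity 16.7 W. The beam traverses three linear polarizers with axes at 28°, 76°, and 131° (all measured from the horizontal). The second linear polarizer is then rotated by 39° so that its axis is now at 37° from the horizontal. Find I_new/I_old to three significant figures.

I_new/I_old ≈ 0.0322

Before rotation:
Unpolarized light through the first polarizer → I₁ = ½ I₀, now polarized at 28°.
I₂ = I₁ cos²(76° − 28°) = 0.5 I₀ · cos²(48°) = 0.2239 I₀.
I₃ = I₂ cos²(131° − 76°) = 0.2239 I₀ · cos²(55°) = 0.07365 I₀.
After rotation:
Unpolarized light through the first polarizer → I₁ = ½ I₀, now polarized at 28°.
I₂ = I₁ cos²(37° − 28°) = 0.5 I₀ · cos²(9°) = 0.4878 I₀.
Angle between axes 2 and 3: 86°. I₃ = 0.4878 I₀ · cos²(86°) = 0.002373 I₀.
Ratio = 0.002373 / 0.07365 = 0.03223.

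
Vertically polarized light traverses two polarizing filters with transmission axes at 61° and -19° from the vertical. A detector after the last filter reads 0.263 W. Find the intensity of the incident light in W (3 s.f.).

I₁ = I₀ cos²(61° − 0°) = I₀ cos²(61°) = 0.235 I₀.
I₂ = I₁ cos²(-19° − 61°) = 0.235 I₀ · cos²(80°) = 0.007087 I₀.
So 0.263 W = 0.007087 I₀, giving I₀ = 0.263/0.007087 = 37.11 W.

I₀ ≈ 37.1 W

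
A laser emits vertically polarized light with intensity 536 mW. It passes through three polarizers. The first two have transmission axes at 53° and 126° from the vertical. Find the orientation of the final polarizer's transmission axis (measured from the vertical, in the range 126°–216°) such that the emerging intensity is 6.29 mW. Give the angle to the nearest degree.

θ ≈ 178°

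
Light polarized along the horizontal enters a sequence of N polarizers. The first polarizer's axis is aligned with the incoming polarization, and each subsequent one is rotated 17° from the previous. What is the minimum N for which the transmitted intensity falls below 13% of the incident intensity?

N = 24

First polarizer is aligned with the polarization: full transmission.
Each further stage multiplies by cos²(17°) = 0.9145.
After N polarizers: T = 0.9145^(N−1). Require T < 0.13 ⇒ N−1 > ln(0.13)/ln(0.9145) = 22.83, so N−1 ≥ 23 and N = 24.
Check: N=24 gives T = 0.1281 < 0.13; N=23 gives T = 0.14.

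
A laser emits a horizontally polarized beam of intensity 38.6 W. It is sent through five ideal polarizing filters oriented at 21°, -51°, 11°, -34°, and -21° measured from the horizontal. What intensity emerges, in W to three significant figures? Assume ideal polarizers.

I ≈ 0.336 W

I₁ = 38.6 W · cos²(21°) = 33.64 W.
I₂ = I₁ · cos²(72°) = 33.64 · 0.09549 = 3.213 W.
I₃ = I₂ · cos²(62°) = 3.213 · 0.2204 = 0.7081 W.
I₄ = I₃ · cos²(45°) = 0.7081 · 0.5 = 0.354 W.
I₅ = I₄ · cos²(13°) = 0.354 · 0.9494 = 0.3361 W.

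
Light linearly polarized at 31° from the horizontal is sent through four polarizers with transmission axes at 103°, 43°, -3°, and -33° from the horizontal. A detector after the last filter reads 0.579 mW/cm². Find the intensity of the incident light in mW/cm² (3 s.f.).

I₀ ≈ 67.0 mW/cm²

By Malus's law, I₁ = I₀ cos²(103° − 31°) = I₀ cos²(72°) = 0.09549 I₀.
I₂ = I₁ cos²(43° − 103°) = 0.09549 I₀ · cos²(60°) = 0.02387 I₀.
I₃ = I₂ cos²(-3° − 43°) = 0.02387 I₀ · cos²(46°) = 0.01152 I₀.
I₄ = I₃ cos²(-33° + 3°) = 0.01152 I₀ · cos²(30°) = 0.00864 I₀.
So 0.579 mW/cm² = 0.00864 I₀, giving I₀ = 0.579/0.00864 = 67.01 mW/cm².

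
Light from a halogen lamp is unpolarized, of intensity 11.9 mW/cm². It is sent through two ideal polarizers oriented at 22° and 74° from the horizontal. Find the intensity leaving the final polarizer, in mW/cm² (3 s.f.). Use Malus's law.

Unpolarized light through the first polarizer → I₁ = 11.9 mW/cm²/2 = 5.95 mW/cm², polarized at 22°.
I₂ = I₁ · cos²(52°) = 5.95 · 0.379 = 2.255 mW/cm².

I ≈ 2.26 mW/cm²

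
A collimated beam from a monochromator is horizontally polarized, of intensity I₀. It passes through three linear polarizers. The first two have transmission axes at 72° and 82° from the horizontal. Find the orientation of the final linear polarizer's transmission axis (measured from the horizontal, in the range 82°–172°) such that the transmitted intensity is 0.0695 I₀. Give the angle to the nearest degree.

By Malus's law, I₁ = I₀ cos²(72° − 0°) = I₀ cos²(72°) = 0.09549 I₀.
I₂ = I₁ cos²(82° − 72°) = 0.09549 I₀ · cos²(10°) = 0.09261 I₀.
Need I₃/I₀ = 0.0695, so cos²(θ − 82°) = 0.0695 / 0.09261 = 0.7504.
θ − 82° = arccos(√0.7504) = 30.0°, giving θ ≈ 82 + 30.0 = 112.0°.

θ ≈ 112°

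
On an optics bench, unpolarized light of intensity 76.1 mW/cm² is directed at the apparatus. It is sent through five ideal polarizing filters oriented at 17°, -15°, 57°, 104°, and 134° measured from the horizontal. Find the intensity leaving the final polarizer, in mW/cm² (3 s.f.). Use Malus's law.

I ≈ 0.912 mW/cm²

Unpolarized light through the first polarizer → I₁ = 76.1 mW/cm²/2 = 38.05 mW/cm², polarized at 17°.
I₂ = I₁ · cos²(32°) = 38.05 · 0.7192 = 27.37 mW/cm².
I₃ = I₂ · cos²(72°) = 27.37 · 0.09549 = 2.613 mW/cm².
I₄ = I₃ · cos²(47°) = 2.613 · 0.4651 = 1.215 mW/cm².
I₅ = I₄ · cos²(30°) = 1.215 · 0.75 = 0.9116 mW/cm².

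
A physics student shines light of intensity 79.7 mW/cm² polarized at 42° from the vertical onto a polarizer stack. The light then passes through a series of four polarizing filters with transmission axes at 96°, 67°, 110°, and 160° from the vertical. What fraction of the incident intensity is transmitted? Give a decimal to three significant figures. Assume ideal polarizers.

I/I₀ ≈ 0.0584

I₁ = 79.7 mW/cm² · cos²(54°) = 27.54 mW/cm².
I₂ = I₁ · cos²(29°) = 27.54 · 0.765 = 21.06 mW/cm².
I₃ = I₂ · cos²(43°) = 21.06 · 0.5349 = 11.27 mW/cm².
I₄ = I₃ · cos²(50°) = 11.27 · 0.4132 = 4.655 mW/cm².
Transmitted fraction = 0.05841.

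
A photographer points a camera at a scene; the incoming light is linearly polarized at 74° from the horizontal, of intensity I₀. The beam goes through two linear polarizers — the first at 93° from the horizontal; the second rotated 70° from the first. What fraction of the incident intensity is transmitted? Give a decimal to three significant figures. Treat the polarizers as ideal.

I₁ = I₀ cos²(93° − 74°) = I₀ cos²(19°) = 0.894 I₀.
I₂ = I₁ cos²(70°) = 0.894 · 0.117 I₀ = 0.1046 I₀.
Transmitted fraction = 0.1046.

≈ 0.105 I₀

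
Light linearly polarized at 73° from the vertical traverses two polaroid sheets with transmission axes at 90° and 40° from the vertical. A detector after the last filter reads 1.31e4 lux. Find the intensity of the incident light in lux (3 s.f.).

I₁ = I₀ cos²(90° − 73°) = I₀ cos²(17°) = 0.9145 I₀.
I₂ = I₁ cos²(40° − 90°) = 0.9145 I₀ · cos²(50°) = 0.3779 I₀.
So 1.31e4 lux = 0.3779 I₀, giving I₀ = 1.31e4/0.3779 = 3.467e+04 lux.

I₀ ≈ 3.47e4 lux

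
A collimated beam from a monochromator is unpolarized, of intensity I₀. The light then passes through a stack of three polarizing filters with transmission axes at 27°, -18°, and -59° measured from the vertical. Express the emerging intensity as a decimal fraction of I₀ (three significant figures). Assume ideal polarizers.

≈ 0.142 I₀

Unpolarized light through the first polarizer → I₁ = ½ I₀, now polarized at 27°.
I₂ = I₁ cos²(-18° − 27°) = 0.5 I₀ · cos²(45°) = 0.25 I₀.
I₃ = I₂ cos²(-59° + 18°) = 0.25 I₀ · cos²(41°) = 0.1424 I₀.
Transmitted fraction = 0.1424.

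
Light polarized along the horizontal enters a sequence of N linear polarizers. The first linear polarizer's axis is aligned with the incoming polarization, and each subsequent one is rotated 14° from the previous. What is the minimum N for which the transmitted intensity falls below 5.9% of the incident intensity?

First polarizer is aligned with the polarization: full transmission.
Each further stage multiplies by cos²(14°) = 0.9415.
After N polarizers: T = 0.9415^(N−1). Require T < 0.059 ⇒ N−1 > ln(0.059)/ln(0.9415) = 46.93, so N−1 ≥ 47 and N = 48.
Check: N=48 gives T = 0.05875 < 0.059; N=47 gives T = 0.0624.

N = 48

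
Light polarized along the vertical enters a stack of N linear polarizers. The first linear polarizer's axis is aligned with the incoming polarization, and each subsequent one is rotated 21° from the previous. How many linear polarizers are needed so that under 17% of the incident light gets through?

N = 14

First polarizer is aligned with the polarization: full transmission.
Each further stage multiplies by cos²(21°) = 0.8716.
After N polarizers: T = 0.8716^(N−1). Require T < 0.17 ⇒ N−1 > ln(0.17)/ln(0.8716) = 12.89, so N−1 ≥ 13 and N = 14.
Check: N=14 gives T = 0.1675 < 0.17; N=13 gives T = 0.1922.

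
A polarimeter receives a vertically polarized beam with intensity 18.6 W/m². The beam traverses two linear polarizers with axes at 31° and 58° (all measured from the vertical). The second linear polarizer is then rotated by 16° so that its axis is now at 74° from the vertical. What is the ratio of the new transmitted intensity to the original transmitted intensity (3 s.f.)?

Before rotation:
By Malus's law, I₁ = I₀ cos²(31° − 0°) = I₀ cos²(31°) = 0.7347 I₀.
I₂ = I₁ cos²(58° − 31°) = 0.7347 I₀ · cos²(27°) = 0.5833 I₀.
After rotation:
I₁ = I₀ cos²(31° − 0°) = I₀ cos²(31°) = 0.7347 I₀.
I₂ = I₁ cos²(74° − 31°) = 0.7347 I₀ · cos²(43°) = 0.393 I₀.
Ratio = 0.393 / 0.5833 = 0.6737.

I_new/I_old ≈ 0.674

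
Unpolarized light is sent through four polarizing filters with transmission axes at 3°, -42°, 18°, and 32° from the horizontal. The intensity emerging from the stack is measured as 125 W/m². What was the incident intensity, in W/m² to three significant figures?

I₀ ≈ 2120 W/m²

Unpolarized light through the first polarizer → I₁ = ½ I₀, now polarized at 3°.
I₂ = I₁ cos²(-42° − 3°) = 0.5 I₀ · cos²(45°) = 0.25 I₀.
I₃ = I₂ cos²(18° + 42°) = 0.25 I₀ · cos²(60°) = 0.0625 I₀.
I₄ = I₃ cos²(32° − 18°) = 0.0625 I₀ · cos²(14°) = 0.05884 I₀.
So 125 W/m² = 0.05884 I₀, giving I₀ = 125/0.05884 = 2124 W/m².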